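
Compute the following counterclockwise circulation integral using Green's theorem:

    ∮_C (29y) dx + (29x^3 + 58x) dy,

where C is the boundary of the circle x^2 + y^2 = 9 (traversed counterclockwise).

Green's theorem converts the closed line integral into a double integral over the enclosed region D:

    ∮_C P dx + Q dy = ∬_D (∂Q/∂x - ∂P/∂y) dA.

Here P = 29y, Q = 29x^3 + 58x, so

    ∂Q/∂x = 87x^2 + 58,    ∂P/∂y = 29,
    ∂Q/∂x - ∂P/∂y = 87x^2 + 29.

D is the region x^2 + y^2 ≤ 9. Evaluating the double integral:

In polar coordinates (x = r cos θ, y = r sin θ, dA = r dr dθ) the integrand becomes 87r^2cos(θ)^2 + 29, so

    ∬_D (87x^2 + 29) dA = ∫_0^{2π} ∫_0^{3} (87r^2cos(θ)^2 + 29) · r dr dθ.

Inner (r from 0 to 3): 7047cos(θ)^2/4 + 261/2.
Outer (θ from 0 to 2π): 8091π/4.

Therefore ∮_C P dx + Q dy = 8091π/4.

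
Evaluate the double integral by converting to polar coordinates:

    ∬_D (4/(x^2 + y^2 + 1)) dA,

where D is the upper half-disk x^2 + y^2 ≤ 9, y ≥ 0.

The region D is 0 ≤ r ≤ 3, 0 ≤ θ ≤ π in polar coordinates, where x = r cos(θ), y = r sin(θ), and dA = r dr dθ.

Under the substitution, the integrand becomes 4/(r^2 + 1), so

    ∬_D (4/(x^2 + y^2 + 1)) dA = ∫_{0}^{π} ∫_{0}^{3} (4/(r^2 + 1)) · r dr dθ.

Inner integral (in r): ∫_{0}^{3} (4/(r^2 + 1)) · r dr = log(100).

Outer integral (in θ): ∫_{0}^{π} (log(100)) dθ = log(100^π).

Therefore ∬_D (4/(x^2 + y^2 + 1)) dA = log(100^π).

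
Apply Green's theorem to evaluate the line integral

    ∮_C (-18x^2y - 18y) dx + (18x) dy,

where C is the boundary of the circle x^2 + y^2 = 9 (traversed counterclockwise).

Green's theorem converts the closed line integral into a double integral over the enclosed region D:

    ∮_C P dx + Q dy = ∬_D (∂Q/∂x - ∂P/∂y) dA.

Here P = -18x^2y - 18y, Q = 18x, so

    ∂Q/∂x = 18,    ∂P/∂y = -18x^2 - 18,
    ∂Q/∂x - ∂P/∂y = 18x^2 + 36.

D is the region x^2 + y^2 ≤ 9. Evaluating the double integral:

In polar coordinates (x = r cos θ, y = r sin θ, dA = r dr dθ) the integrand becomes 18r^2cos(θ)^2 + 36, so

    ∬_D (18x^2 + 36) dA = ∫_0^{2π} ∫_0^{3} (18r^2cos(θ)^2 + 36) · r dr dθ.

Inner (r from 0 to 3): 729cos(θ)^2/2 + 162.
Outer (θ from 0 to 2π): 1377π/2.

Therefore ∮_C P dx + Q dy = 1377π/2.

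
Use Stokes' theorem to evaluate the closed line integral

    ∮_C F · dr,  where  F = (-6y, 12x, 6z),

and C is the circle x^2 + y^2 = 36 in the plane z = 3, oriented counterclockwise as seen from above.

Let S be the flat disk x^2 + y^2 ≤ 36 in the plane z = 3, with upward unit normal n̂ = ẑ. By Stokes' theorem,

    ∮_C F · dr = ∬_S (∇ × F) · n̂ dS = ∬_D (curl F)_z dA,

where D is the disk x^2 + y^2 ≤ 36.

Compute the curl of F = (-6y, 12x, 6z):
    (∇ × F)_x = ∂F_z/∂y - ∂F_y/∂z = 0,
    (∇ × F)_y = ∂F_x/∂z - ∂F_z/∂x = 0,
    (∇ × F)_z = ∂F_y/∂x - ∂F_x/∂y = 18.

On z = 3, (curl F)_z = 18.

Convert to polar (x = r cos θ, y = r sin θ, dA = r dr dθ); the integrand becomes 18, so

    ∬_D (curl F)_z dA = ∫_0^{2π} ∫_0^{6} (18) · r dr dθ.

Inner (r from 0 to 6): 324.
Outer (θ from 0 to 2π): 648π.

Therefore ∮_C F · dr = 648π.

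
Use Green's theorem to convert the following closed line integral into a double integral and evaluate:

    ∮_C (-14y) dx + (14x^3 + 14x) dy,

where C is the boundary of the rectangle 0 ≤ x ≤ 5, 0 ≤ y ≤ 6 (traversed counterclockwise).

Green's theorem converts the closed line integral into a double integral over the enclosed region D:

    ∮_C P dx + Q dy = ∬_D (∂Q/∂x - ∂P/∂y) dA.

Here P = -14y, Q = 14x^3 + 14x, so

    ∂Q/∂x = 42x^2 + 14,    ∂P/∂y = -14,
    ∂Q/∂x - ∂P/∂y = 42x^2 + 28.

D is the region 0 ≤ x ≤ 5, 0 ≤ y ≤ 6. Evaluating the double integral:

    ∬_D (42x^2 + 28) dA = ∫_0^{5} ∫_0^{6} (42x^2 + 28) dy dx.

Inner (y from 0 to 6): 252x^2 + 168.
Outer (x from 0 to 5): 11340.

Therefore ∮_C P dx + Q dy = 11340.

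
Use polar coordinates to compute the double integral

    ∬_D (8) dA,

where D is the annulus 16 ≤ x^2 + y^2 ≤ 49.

The region D is 4 ≤ r ≤ 7, 0 ≤ θ ≤ 2π in polar coordinates, where x = r cos(θ), y = r sin(θ), and dA = r dr dθ.

Under the substitution, the integrand becomes 8, so

    ∬_D (8) dA = ∫_{0}^{2π} ∫_{4}^{7} (8) · r dr dθ.

Inner integral (in r): ∫_{4}^{7} (8) · r dr = 132.

Outer integral (in θ): ∫_{0}^{2π} (132) dθ = 264π.

Therefore ∬_D (8) dA = 264π.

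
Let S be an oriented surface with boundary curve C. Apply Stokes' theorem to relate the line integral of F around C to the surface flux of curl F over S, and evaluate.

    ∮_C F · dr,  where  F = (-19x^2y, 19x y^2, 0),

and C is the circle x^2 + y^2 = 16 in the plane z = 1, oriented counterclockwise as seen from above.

Let S be the flat disk x^2 + y^2 ≤ 16 in the plane z = 1, with upward unit normal n̂ = ẑ. By Stokes' theorem,

    ∮_C F · dr = ∬_S (∇ × F) · n̂ dS = ∬_D (curl F)_z dA,

where D is the disk x^2 + y^2 ≤ 16.

Compute the curl of F = (-19x^2y, 19x y^2, 0):
    (∇ × F)_x = ∂F_z/∂y - ∂F_y/∂z = 0,
    (∇ × F)_y = ∂F_x/∂z - ∂F_z/∂x = 0,
    (∇ × F)_z = ∂F_y/∂x - ∂F_x/∂y = 19x^2 + 19y^2.

On z = 1, (curl F)_z = 19x^2 + 19y^2.

Convert to polar (x = r cos θ, y = r sin θ, dA = r dr dθ); the integrand becomes 19r^2, so

    ∬_D (curl F)_z dA = ∫_0^{2π} ∫_0^{4} (19r^2) · r dr dθ.

Inner (r from 0 to 4): 1216.
Outer (θ from 0 to 2π): 2432π.

Therefore ∮_C F · dr = 2432π.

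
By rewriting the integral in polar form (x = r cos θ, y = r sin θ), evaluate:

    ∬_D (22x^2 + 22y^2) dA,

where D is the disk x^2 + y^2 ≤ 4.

The region D is 0 ≤ r ≤ 2, 0 ≤ θ ≤ 2π in polar coordinates, where x = r cos(θ), y = r sin(θ), and dA = r dr dθ.

Under the substitution, the integrand becomes 22r^2, so

    ∬_D (22x^2 + 22y^2) dA = ∫_{0}^{2π} ∫_{0}^{2} (22r^2) · r dr dθ.

Inner integral (in r): ∫_{0}^{2} (22r^2) · r dr = 88.

Outer integral (in θ): ∫_{0}^{2π} (88) dθ = 176π.

Therefore ∬_D (22x^2 + 22y^2) dA = 176π.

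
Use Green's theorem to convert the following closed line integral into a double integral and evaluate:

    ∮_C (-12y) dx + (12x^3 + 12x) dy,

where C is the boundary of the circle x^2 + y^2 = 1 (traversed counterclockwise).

Green's theorem converts the closed line integral into a double integral over the enclosed region D:

    ∮_C P dx + Q dy = ∬_D (∂Q/∂x - ∂P/∂y) dA.

Here P = -12y, Q = 12x^3 + 12x, so

    ∂Q/∂x = 36x^2 + 12,    ∂P/∂y = -12,
    ∂Q/∂x - ∂P/∂y = 36x^2 + 24.

D is the region x^2 + y^2 ≤ 1. Evaluating the double integral:

In polar coordinates (x = r cos θ, y = r sin θ, dA = r dr dθ) the integrand becomes 36r^2cos(θ)^2 + 24, so

    ∬_D (36x^2 + 24) dA = ∫_0^{2π} ∫_0^{1} (36r^2cos(θ)^2 + 24) · r dr dθ.

Inner (r from 0 to 1): 9cos(θ)^2 + 12.
Outer (θ from 0 to 2π): 33π.

Therefore ∮_C P dx + Q dy = 33π.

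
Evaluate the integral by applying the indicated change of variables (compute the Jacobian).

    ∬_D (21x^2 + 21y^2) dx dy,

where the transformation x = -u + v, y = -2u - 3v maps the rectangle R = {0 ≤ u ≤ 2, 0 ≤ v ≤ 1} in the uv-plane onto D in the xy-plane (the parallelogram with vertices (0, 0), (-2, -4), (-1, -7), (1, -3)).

Compute the Jacobian determinant of (x, y) with respect to (u, v):

    ∂(x,y)/∂(u,v) = | -1  1 | = (-1)(-3) - (1)(-2) = 5.
                   | -2  -3 |

Its absolute value is |J| = 5 (the area scaling factor).

Substituting x = -u + v, y = -2u - 3v into the integrand,

    21x^2 + 21y^2 → 105u^2 + 210u v + 210v^2,

so the integral becomes

    ∬_R (105u^2 + 210u v + 210v^2) · |J| du dv = ∫_0^2 ∫_0^1 (525u^2 + 1050u v + 1050v^2) dv du.

Inner (v): 525u^2 + 525u + 350.
Outer (u): 3150.

Therefore ∬_D (21x^2 + 21y^2) dx dy = 3150.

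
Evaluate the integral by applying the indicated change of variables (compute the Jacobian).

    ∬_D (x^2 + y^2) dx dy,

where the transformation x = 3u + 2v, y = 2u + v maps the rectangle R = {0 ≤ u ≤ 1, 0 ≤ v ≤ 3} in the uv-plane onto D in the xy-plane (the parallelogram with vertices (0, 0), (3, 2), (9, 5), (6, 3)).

Compute the Jacobian determinant of (x, y) with respect to (u, v):

    ∂(x,y)/∂(u,v) = | 3  2 | = (3)(1) - (2)(2) = -1.
                   | 2  1 |

Its absolute value is |J| = 1 (the area scaling factor).

Substituting x = 3u + 2v, y = 2u + v into the integrand,

    x^2 + y^2 → 13u^2 + 16u v + 5v^2,

so the integral becomes

    ∬_R (13u^2 + 16u v + 5v^2) · |J| du dv = ∫_0^1 ∫_0^3 (13u^2 + 16u v + 5v^2) dv du.

Inner (v): 39u^2 + 72u + 45.
Outer (u): 94.

Therefore ∬_D (x^2 + y^2) dx dy = 94.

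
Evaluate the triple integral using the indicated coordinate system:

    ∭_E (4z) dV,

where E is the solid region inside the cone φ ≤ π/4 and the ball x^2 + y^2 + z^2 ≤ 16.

In spherical coordinates, x = ρ sin(φ) cos(θ), y = ρ sin(φ) sin(θ), z = ρ cos(φ), and dV = ρ^2 sin(φ) dρ dφ dθ.

The integrand becomes 4ρ cos(φ), so

    ∭_E (4z) dV = ∫_{0}^{2π} ∫_{0}^{π/4} ∫_{0}^{4} (4ρ cos(φ)) · ρ^2 sin(φ) dρ dφ dθ.

Inner (ρ): 128sin(2φ).
Middle (φ): 64.
Outer (θ): 128π.

Therefore the triple integral equals 128π.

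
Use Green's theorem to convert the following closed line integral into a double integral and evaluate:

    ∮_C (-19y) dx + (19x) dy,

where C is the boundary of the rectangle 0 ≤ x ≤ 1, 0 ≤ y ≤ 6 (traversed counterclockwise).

Green's theorem converts the closed line integral into a double integral over the enclosed region D:

    ∮_C P dx + Q dy = ∬_D (∂Q/∂x - ∂P/∂y) dA.

Here P = -19y, Q = 19x, so

    ∂Q/∂x = 19,    ∂P/∂y = -19,
    ∂Q/∂x - ∂P/∂y = 38.

D is the region 0 ≤ x ≤ 1, 0 ≤ y ≤ 6. Evaluating the double integral:

    ∬_D (38) dA = ∫_0^{1} ∫_0^{6} (38) dy dx.

Inner (y from 0 to 6): 228.
Outer (x from 0 to 1): 228.

Therefore ∮_C P dx + Q dy = 228.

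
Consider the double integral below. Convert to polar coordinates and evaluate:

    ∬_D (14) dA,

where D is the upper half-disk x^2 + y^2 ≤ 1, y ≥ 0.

The region D is 0 ≤ r ≤ 1, 0 ≤ θ ≤ π in polar coordinates, where x = r cos(θ), y = r sin(θ), and dA = r dr dθ.

Under the substitution, the integrand becomes 14, so

    ∬_D (14) dA = ∫_{0}^{π} ∫_{0}^{1} (14) · r dr dθ.

Inner integral (in r): ∫_{0}^{1} (14) · r dr = 7.

Outer integral (in θ): ∫_{0}^{π} (7) dθ = 7π.

Therefore ∬_D (14) dA = 7π.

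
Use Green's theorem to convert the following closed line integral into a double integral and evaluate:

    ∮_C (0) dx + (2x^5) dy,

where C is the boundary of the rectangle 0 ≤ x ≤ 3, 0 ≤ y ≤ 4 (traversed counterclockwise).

Green's theorem converts the closed line integral into a double integral over the enclosed region D:

    ∮_C P dx + Q dy = ∬_D (∂Q/∂x - ∂P/∂y) dA.

Here P = 0, Q = 2x^5, so

    ∂Q/∂x = 10x^4,    ∂P/∂y = 0,
    ∂Q/∂x - ∂P/∂y = 10x^4.

D is the region 0 ≤ x ≤ 3, 0 ≤ y ≤ 4. Evaluating the double integral:

    ∬_D (10x^4) dA = ∫_0^{3} ∫_0^{4} (10x^4) dy dx.

Inner (y from 0 to 4): 40x^4.
Outer (x from 0 to 3): 1944.

Therefore ∮_C P dx + Q dy = 1944.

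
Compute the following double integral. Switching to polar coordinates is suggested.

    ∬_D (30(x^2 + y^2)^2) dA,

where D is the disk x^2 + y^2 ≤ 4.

The region D is 0 ≤ r ≤ 2, 0 ≤ θ ≤ 2π in polar coordinates, where x = r cos(θ), y = r sin(θ), and dA = r dr dθ.

Under the substitution, the integrand becomes 30r^4, so

    ∬_D (30(x^2 + y^2)^2) dA = ∫_{0}^{2π} ∫_{0}^{2} (30r^4) · r dr dθ.

Inner integral (in r): ∫_{0}^{2} (30r^4) · r dr = 320.

Outer integral (in θ): ∫_{0}^{2π} (320) dθ = 640π.

Therefore ∬_D (30(x^2 + y^2)^2) dA = 640π.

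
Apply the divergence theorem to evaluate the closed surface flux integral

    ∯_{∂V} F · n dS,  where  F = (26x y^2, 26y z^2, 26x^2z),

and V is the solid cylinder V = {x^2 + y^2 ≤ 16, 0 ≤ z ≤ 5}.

By the divergence theorem,

    ∯_{∂V} F · n dS = ∭_V (∇ · F) dV.

Compute the divergence:
    ∇ · F = ∂F_x/∂x + ∂F_y/∂y + ∂F_z/∂z = 26y^2 + 26z^2 + 26x^2 = 26x^2 + 26y^2 + 26z^2.

In cylindrical coordinates, x = r cos(θ), y = r sin(θ), z = z, dV = r dr dθ dz, with 0 ≤ r ≤ 4, 0 ≤ θ ≤ 2π, 0 ≤ z ≤ 5.

The integrand, after substitution and multiplying by the volume element, becomes (26r^2 + 26z^2) · r, so

    ∭_V (∇·F) dV = ∫_0^{2π} ∫_0^{4} ∫_0^{5} (26r^2 + 26z^2) · r dz dr dθ.

Inner (z from 0 to 5): 130r (r^2 + 25/3).
Middle (r from 0 to 4): 50960/3.
Outer (θ from 0 to 2π): 101920π/3.

Therefore ∯_{∂V} F · n dS = 101920π/3.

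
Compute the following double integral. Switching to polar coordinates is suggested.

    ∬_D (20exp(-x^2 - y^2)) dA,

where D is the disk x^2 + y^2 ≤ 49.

The region D is 0 ≤ r ≤ 7, 0 ≤ θ ≤ 2π in polar coordinates, where x = r cos(θ), y = r sin(θ), and dA = r dr dθ.

Under the substitution, the integrand becomes 20exp(-r^2), so

    ∬_D (20exp(-x^2 - y^2)) dA = ∫_{0}^{2π} ∫_{0}^{7} (20exp(-r^2)) · r dr dθ.

Inner integral (in r): ∫_{0}^{7} (20exp(-r^2)) · r dr = 10 - 10exp(-49).

Outer integral (in θ): ∫_{0}^{2π} (10 - 10exp(-49)) dθ = -20π exp(-49) + 20π.

Therefore ∬_D (20exp(-x^2 - y^2)) dA = -20π exp(-49) + 20π.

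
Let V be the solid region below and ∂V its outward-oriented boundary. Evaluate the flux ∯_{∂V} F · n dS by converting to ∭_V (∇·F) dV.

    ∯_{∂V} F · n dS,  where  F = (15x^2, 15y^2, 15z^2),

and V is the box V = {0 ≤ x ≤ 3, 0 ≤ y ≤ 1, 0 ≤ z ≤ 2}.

By the divergence theorem,

    ∯_{∂V} F · n dS = ∭_V (∇ · F) dV.

Compute the divergence:
    ∇ · F = ∂F_x/∂x + ∂F_y/∂y + ∂F_z/∂z = 30x + 30y + 30z.

V is a rectangular box, so dV = dx dy dz with 0 ≤ x ≤ 3, 0 ≤ y ≤ 1, 0 ≤ z ≤ 2.

Integrate (30x + 30y + 30z) over V as an iterated integral:

    ∭_V (∇·F) dV = ∫_0^{3} ∫_0^{1} ∫_0^{2} (30x + 30y + 30z) dz dy dx.

Inner (z from 0 to 2): 60x + 60y + 60.
Middle (y from 0 to 1): 60x + 90.
Outer (x from 0 to 3): 540.

Therefore ∯_{∂V} F · n dS = 540.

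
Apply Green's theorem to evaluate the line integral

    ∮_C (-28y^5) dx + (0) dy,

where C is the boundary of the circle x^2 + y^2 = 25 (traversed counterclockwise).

Green's theorem converts the closed line integral into a double integral over the enclosed region D:

    ∮_C P dx + Q dy = ∬_D (∂Q/∂x - ∂P/∂y) dA.

Here P = -28y^5, Q = 0, so

    ∂Q/∂x = 0,    ∂P/∂y = -140y^4,
    ∂Q/∂x - ∂P/∂y = 140y^4.

D is the region x^2 + y^2 ≤ 25. Evaluating the double integral:

In polar coordinates (x = r cos θ, y = r sin θ, dA = r dr dθ) the integrand becomes 140r^4sin(θ)^4, so

    ∬_D (140y^4) dA = ∫_0^{2π} ∫_0^{5} (140r^4sin(θ)^4) · r dr dθ.

Inner (r from 0 to 5): 1093750sin(θ)^4/3.
Outer (θ from 0 to 2π): 546875π/2.

Therefore ∮_C P dx + Q dy = 546875π/2.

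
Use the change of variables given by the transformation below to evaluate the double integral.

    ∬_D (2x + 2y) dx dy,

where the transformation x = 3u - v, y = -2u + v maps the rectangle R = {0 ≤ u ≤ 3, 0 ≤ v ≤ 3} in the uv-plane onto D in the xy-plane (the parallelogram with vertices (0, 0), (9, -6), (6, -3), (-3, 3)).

Compute the Jacobian determinant of (x, y) with respect to (u, v):

    ∂(x,y)/∂(u,v) = | 3  -1 | = (3)(1) - (-1)(-2) = 1.
                   | -2  1 |

Its absolute value is |J| = 1 (the area scaling factor).

Substituting x = 3u - v, y = -2u + v into the integrand,

    2x + 2y → 2u,

so the integral becomes

    ∬_R (2u) · |J| du dv = ∫_0^3 ∫_0^3 (2u) dv du.

Inner (v): 6u.
Outer (u): 27.

Therefore ∬_D (2x + 2y) dx dy = 27.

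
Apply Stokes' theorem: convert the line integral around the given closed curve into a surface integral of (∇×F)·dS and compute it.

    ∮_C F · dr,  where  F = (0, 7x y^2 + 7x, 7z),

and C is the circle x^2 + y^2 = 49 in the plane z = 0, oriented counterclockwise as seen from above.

Let S be the flat disk x^2 + y^2 ≤ 49 in the plane z = 0, with upward unit normal n̂ = ẑ. By Stokes' theorem,

    ∮_C F · dr = ∬_S (∇ × F) · n̂ dS = ∬_D (curl F)_z dA,

where D is the disk x^2 + y^2 ≤ 49.

Compute the curl of F = (0, 7x y^2 + 7x, 7z):
    (∇ × F)_x = ∂F_z/∂y - ∂F_y/∂z = 0,
    (∇ × F)_y = ∂F_x/∂z - ∂F_z/∂x = 0,
    (∇ × F)_z = ∂F_y/∂x - ∂F_x/∂y = 7y^2 + 7.

On z = 0, (curl F)_z = 7y^2 + 7.

Convert to polar (x = r cos θ, y = r sin θ, dA = r dr dθ); the integrand becomes 7r^2sin(θ)^2 + 7, so

    ∬_D (curl F)_z dA = ∫_0^{2π} ∫_0^{7} (7r^2sin(θ)^2 + 7) · r dr dθ.

Inner (r from 0 to 7): 16807sin(θ)^2/4 + 343/2.
Outer (θ from 0 to 2π): 18179π/4.

Therefore ∮_C F · dr = 18179π/4.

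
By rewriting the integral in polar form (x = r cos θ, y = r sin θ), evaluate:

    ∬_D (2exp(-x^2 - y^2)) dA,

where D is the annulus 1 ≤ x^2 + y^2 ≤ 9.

The region D is 1 ≤ r ≤ 3, 0 ≤ θ ≤ 2π in polar coordinates, where x = r cos(θ), y = r sin(θ), and dA = r dr dθ.

Under the substitution, the integrand becomes 2exp(-r^2), so

    ∬_D (2exp(-x^2 - y^2)) dA = ∫_{0}^{2π} ∫_{1}^{3} (2exp(-r^2)) · r dr dθ.

Inner integral (in r): ∫_{1}^{3} (2exp(-r^2)) · r dr = -(1 - exp(8))exp(-9).

Outer integral (in θ): ∫_{0}^{2π} (-(1 - exp(8))exp(-9)) dθ = -2π (1 - exp(8))exp(-9).

Therefore ∬_D (2exp(-x^2 - y^2)) dA = -2π (1 - exp(8))exp(-9).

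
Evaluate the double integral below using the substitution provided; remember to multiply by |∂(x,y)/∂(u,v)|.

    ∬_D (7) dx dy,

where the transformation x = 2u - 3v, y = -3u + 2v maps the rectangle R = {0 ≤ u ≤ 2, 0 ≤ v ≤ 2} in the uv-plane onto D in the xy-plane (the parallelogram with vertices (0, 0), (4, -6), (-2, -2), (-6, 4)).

Compute the Jacobian determinant of (x, y) with respect to (u, v):

    ∂(x,y)/∂(u,v) = | 2  -3 | = (2)(2) - (-3)(-3) = -5.
                   | -3  2 |

Its absolute value is |J| = 5 (the area scaling factor).

Substituting x = 2u - 3v, y = -3u + 2v into the integrand,

    7 → 7,

so the integral becomes

    ∬_R (7) · |J| du dv = ∫_0^2 ∫_0^2 (35) dv du.

Inner (v): 70.
Outer (u): 140.

Therefore ∬_D (7) dx dy = 140.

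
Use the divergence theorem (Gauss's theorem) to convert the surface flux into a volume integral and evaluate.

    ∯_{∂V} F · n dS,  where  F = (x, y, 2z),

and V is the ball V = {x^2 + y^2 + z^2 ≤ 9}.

By the divergence theorem,

    ∯_{∂V} F · n dS = ∭_V (∇ · F) dV.

Compute the divergence:
    ∇ · F = ∂F_x/∂x + ∂F_y/∂y + ∂F_z/∂z = 1 + 1 + 2 = 4.

In spherical coordinates, x = ρ sin(φ) cos(θ), y = ρ sin(φ) sin(θ), z = ρ cos(φ), dV = ρ^2 sin(φ) dρ dφ dθ, with 0 ≤ ρ ≤ 3, 0 ≤ φ ≤ π, 0 ≤ θ ≤ 2π.

The integrand, after substitution and multiplying by the volume element, becomes (4) · ρ^2 sin(φ), so

    ∭_V (∇·F) dV = ∫_0^{2π} ∫_0^{π} ∫_0^{3} (4) · ρ^2 sin(φ) dρ dφ dθ.

Inner (ρ from 0 to 3): 36sin(φ).
Middle (φ from 0 to π): 72.
Outer (θ from 0 to 2π): 144π.

Therefore ∯_{∂V} F · n dS = 144π.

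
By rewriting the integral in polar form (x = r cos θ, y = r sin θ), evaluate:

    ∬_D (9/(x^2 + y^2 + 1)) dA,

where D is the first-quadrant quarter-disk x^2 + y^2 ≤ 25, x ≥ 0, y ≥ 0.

The region D is 0 ≤ r ≤ 5, 0 ≤ θ ≤ π/2 in polar coordinates, where x = r cos(θ), y = r sin(θ), and dA = r dr dθ.

Under the substitution, the integrand becomes 9/(r^2 + 1), so

    ∬_D (9/(x^2 + y^2 + 1)) dA = ∫_{0}^{π/2} ∫_{0}^{5} (9/(r^2 + 1)) · r dr dθ.

Inner integral (in r): ∫_{0}^{5} (9/(r^2 + 1)) · r dr = 9log(26)/2.

Outer integral (in θ): ∫_{0}^{π/2} (9log(26)/2) dθ = 9π log(26)/4.

Therefore ∬_D (9/(x^2 + y^2 + 1)) dA = 9π log(26)/4.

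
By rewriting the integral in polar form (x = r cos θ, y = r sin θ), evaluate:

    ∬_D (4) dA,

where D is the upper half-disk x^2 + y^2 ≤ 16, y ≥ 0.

The region D is 0 ≤ r ≤ 4, 0 ≤ θ ≤ π in polar coordinates, where x = r cos(θ), y = r sin(θ), and dA = r dr dθ.

Under the substitution, the integrand becomes 4, so

    ∬_D (4) dA = ∫_{0}^{π} ∫_{0}^{4} (4) · r dr dθ.

Inner integral (in r): ∫_{0}^{4} (4) · r dr = 32.

Outer integral (in θ): ∫_{0}^{π} (32) dθ = 32π.

Therefore ∬_D (4) dA = 32π.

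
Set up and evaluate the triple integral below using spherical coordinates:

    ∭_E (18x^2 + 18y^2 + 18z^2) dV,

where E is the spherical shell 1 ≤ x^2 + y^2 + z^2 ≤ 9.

In spherical coordinates, x = ρ sin(φ) cos(θ), y = ρ sin(φ) sin(θ), z = ρ cos(φ), and dV = ρ^2 sin(φ) dρ dφ dθ.

The integrand becomes 18ρ^2, so

    ∭_E (18x^2 + 18y^2 + 18z^2) dV = ∫_{0}^{2π} ∫_{0}^{π} ∫_{1}^{3} (18ρ^2) · ρ^2 sin(φ) dρ dφ dθ.

Inner (ρ): 4356sin(φ)/5.
Middle (φ): 8712/5.
Outer (θ): 17424π/5.

Therefore the triple integral equals 17424π/5.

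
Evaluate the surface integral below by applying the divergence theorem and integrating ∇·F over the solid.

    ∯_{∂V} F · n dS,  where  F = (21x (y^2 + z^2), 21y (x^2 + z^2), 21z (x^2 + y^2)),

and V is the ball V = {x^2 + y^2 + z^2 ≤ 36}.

By the divergence theorem,

    ∯_{∂V} F · n dS = ∭_V (∇ · F) dV.

Compute the divergence:
    ∇ · F = ∂F_x/∂x + ∂F_y/∂y + ∂F_z/∂z = 21y^2 + 21z^2 + 21x^2 + 21z^2 + 21x^2 + 21y^2 = 42x^2 + 42y^2 + 42z^2.

In spherical coordinates, x = ρ sin(φ) cos(θ), y = ρ sin(φ) sin(θ), z = ρ cos(φ), dV = ρ^2 sin(φ) dρ dφ dθ, with 0 ≤ ρ ≤ 6, 0 ≤ φ ≤ π, 0 ≤ θ ≤ 2π.

The integrand, after substitution and multiplying by the volume element, becomes (42ρ^2) · ρ^2 sin(φ), so

    ∭_V (∇·F) dV = ∫_0^{2π} ∫_0^{π} ∫_0^{6} (42ρ^2) · ρ^2 sin(φ) dρ dφ dθ.

Inner (ρ from 0 to 6): 326592sin(φ)/5.
Middle (φ from 0 to π): 653184/5.
Outer (θ from 0 to 2π): 1306368π/5.

Therefore ∯_{∂V} F · n dS = 1306368π/5.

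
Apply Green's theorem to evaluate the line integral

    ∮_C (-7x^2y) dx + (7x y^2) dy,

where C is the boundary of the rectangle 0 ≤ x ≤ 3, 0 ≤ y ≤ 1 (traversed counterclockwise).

Green's theorem converts the closed line integral into a double integral over the enclosed region D:

    ∮_C P dx + Q dy = ∬_D (∂Q/∂x - ∂P/∂y) dA.

Here P = -7x^2y, Q = 7x y^2, so

    ∂Q/∂x = 7y^2,    ∂P/∂y = -7x^2,
    ∂Q/∂x - ∂P/∂y = 7x^2 + 7y^2.

D is the region 0 ≤ x ≤ 3, 0 ≤ y ≤ 1. Evaluating the double integral:

    ∬_D (7x^2 + 7y^2) dA = ∫_0^{3} ∫_0^{1} (7x^2 + 7y^2) dy dx.

Inner (y from 0 to 1): 7x^2 + 7/3.
Outer (x from 0 to 3): 70.

Therefore ∮_C P dx + Q dy = 70.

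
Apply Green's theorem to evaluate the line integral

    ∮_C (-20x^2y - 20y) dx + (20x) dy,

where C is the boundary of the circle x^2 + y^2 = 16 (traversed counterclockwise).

Green's theorem converts the closed line integral into a double integral over the enclosed region D:

    ∮_C P dx + Q dy = ∬_D (∂Q/∂x - ∂P/∂y) dA.

Here P = -20x^2y - 20y, Q = 20x, so

    ∂Q/∂x = 20,    ∂P/∂y = -20x^2 - 20,
    ∂Q/∂x - ∂P/∂y = 20x^2 + 40.

D is the region x^2 + y^2 ≤ 16. Evaluating the double integral:

In polar coordinates (x = r cos θ, y = r sin θ, dA = r dr dθ) the integrand becomes 20r^2cos(θ)^2 + 40, so

    ∬_D (20x^2 + 40) dA = ∫_0^{2π} ∫_0^{4} (20r^2cos(θ)^2 + 40) · r dr dθ.

Inner (r from 0 to 4): 1280cos(θ)^2 + 320.
Outer (θ from 0 to 2π): 1920π.

Therefore ∮_C P dx + Q dy = 1920π.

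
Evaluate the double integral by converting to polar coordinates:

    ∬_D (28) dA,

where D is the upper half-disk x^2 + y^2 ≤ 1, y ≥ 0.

The region D is 0 ≤ r ≤ 1, 0 ≤ θ ≤ π in polar coordinates, where x = r cos(θ), y = r sin(θ), and dA = r dr dθ.

Under the substitution, the integrand becomes 28, so

    ∬_D (28) dA = ∫_{0}^{π} ∫_{0}^{1} (28) · r dr dθ.

Inner integral (in r): ∫_{0}^{1} (28) · r dr = 14.

Outer integral (in θ): ∫_{0}^{π} (14) dθ = 14π.

Therefore ∬_D (28) dA = 14π.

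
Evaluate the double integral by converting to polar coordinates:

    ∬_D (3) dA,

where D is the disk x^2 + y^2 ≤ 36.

The region D is 0 ≤ r ≤ 6, 0 ≤ θ ≤ 2π in polar coordinates, where x = r cos(θ), y = r sin(θ), and dA = r dr dθ.

Under the substitution, the integrand becomes 3, so

    ∬_D (3) dA = ∫_{0}^{2π} ∫_{0}^{6} (3) · r dr dθ.

Inner integral (in r): ∫_{0}^{6} (3) · r dr = 54.

Outer integral (in θ): ∫_{0}^{2π} (54) dθ = 108π.

Therefore ∬_D (3) dA = 108π.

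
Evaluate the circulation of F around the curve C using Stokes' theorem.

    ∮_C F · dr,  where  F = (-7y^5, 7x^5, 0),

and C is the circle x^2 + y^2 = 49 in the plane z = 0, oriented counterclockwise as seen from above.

Let S be the flat disk x^2 + y^2 ≤ 49 in the plane z = 0, with upward unit normal n̂ = ẑ. By Stokes' theorem,

    ∮_C F · dr = ∬_S (∇ × F) · n̂ dS = ∬_D (curl F)_z dA,

where D is the disk x^2 + y^2 ≤ 49.

Compute the curl of F = (-7y^5, 7x^5, 0):
    (∇ × F)_x = ∂F_z/∂y - ∂F_y/∂z = 0,
    (∇ × F)_y = ∂F_x/∂z - ∂F_z/∂x = 0,
    (∇ × F)_z = ∂F_y/∂x - ∂F_x/∂y = 35x^4 + 35y^4.

On z = 0, (curl F)_z = 35x^4 + 35y^4.

Convert to polar (x = r cos θ, y = r sin θ, dA = r dr dθ); the integrand becomes 35r^4(sin(θ)^4 + cos(θ)^4), so

    ∬_D (curl F)_z dA = ∫_0^{2π} ∫_0^{7} (35r^4(sin(θ)^4 + cos(θ)^4)) · r dr dθ.

Inner (r from 0 to 7): 4117715sin(θ)^4/6 + 4117715cos(θ)^4/6.
Outer (θ from 0 to 2π): 4117715π/4.

Therefore ∮_C F · dr = 4117715π/4.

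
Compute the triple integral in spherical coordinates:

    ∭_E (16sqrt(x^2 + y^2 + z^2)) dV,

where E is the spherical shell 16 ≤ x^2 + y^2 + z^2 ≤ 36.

In spherical coordinates, x = ρ sin(φ) cos(θ), y = ρ sin(φ) sin(θ), z = ρ cos(φ), and dV = ρ^2 sin(φ) dρ dφ dθ.

The integrand becomes 16ρ, so

    ∭_E (16sqrt(x^2 + y^2 + z^2)) dV = ∫_{0}^{2π} ∫_{0}^{π} ∫_{4}^{6} (16ρ) · ρ^2 sin(φ) dρ dφ dθ.

Inner (ρ): 4160sin(φ).
Middle (φ): 8320.
Outer (θ): 16640π.

Therefore the triple integral equals 16640π.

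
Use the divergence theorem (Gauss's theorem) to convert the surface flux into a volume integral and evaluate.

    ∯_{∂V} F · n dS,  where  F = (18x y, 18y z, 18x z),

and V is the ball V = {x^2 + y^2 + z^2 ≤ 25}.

By the divergence theorem,

    ∯_{∂V} F · n dS = ∭_V (∇ · F) dV.

Compute the divergence:
    ∇ · F = ∂F_x/∂x + ∂F_y/∂y + ∂F_z/∂z = 18y + 18z + 18x = 18x + 18y + 18z.

In spherical coordinates, x = ρ sin(φ) cos(θ), y = ρ sin(φ) sin(θ), z = ρ cos(φ), dV = ρ^2 sin(φ) dρ dφ dθ, with 0 ≤ ρ ≤ 5, 0 ≤ φ ≤ π, 0 ≤ θ ≤ 2π.

The integrand, after substitution and multiplying by the volume element, becomes (18ρ (sqrt(2)sin(φ)sin(θ + π/4) + cos(φ))) · ρ^2 sin(φ), so

    ∭_V (∇·F) dV = ∫_0^{2π} ∫_0^{π} ∫_0^{5} (18ρ (sqrt(2)sin(φ)sin(θ + π/4) + cos(φ))) · ρ^2 sin(φ) dρ dφ dθ.

Inner (ρ from 0 to 5): 5625(sqrt(2)sin(φ)sin(θ + π/4) + cos(φ))sin(φ)/2.
Middle (φ from 0 to π): 5625sqrt(2)π sin(θ + π/4)/4.
Outer (θ from 0 to 2π): 0.

Therefore ∯_{∂V} F · n dS = 0.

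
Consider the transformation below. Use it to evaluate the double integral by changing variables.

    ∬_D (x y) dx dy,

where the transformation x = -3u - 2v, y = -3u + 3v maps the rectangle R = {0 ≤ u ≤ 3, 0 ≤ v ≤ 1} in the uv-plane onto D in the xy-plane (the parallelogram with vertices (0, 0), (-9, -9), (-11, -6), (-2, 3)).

Compute the Jacobian determinant of (x, y) with respect to (u, v):

    ∂(x,y)/∂(u,v) = | -3  -2 | = (-3)(3) - (-2)(-3) = -15.
                   | -3  3 |

Its absolute value is |J| = 15 (the area scaling factor).

Substituting x = -3u - 2v, y = -3u + 3v into the integrand,

    x y → 9u^2 - 3u v - 6v^2,

so the integral becomes

    ∬_R (9u^2 - 3u v - 6v^2) · |J| du dv = ∫_0^3 ∫_0^1 (135u^2 - 45u v - 90v^2) dv du.

Inner (v): 135u^2 - 45u/2 - 30.
Outer (u): 4095/4.

Therefore ∬_D (x y) dx dy = 4095/4.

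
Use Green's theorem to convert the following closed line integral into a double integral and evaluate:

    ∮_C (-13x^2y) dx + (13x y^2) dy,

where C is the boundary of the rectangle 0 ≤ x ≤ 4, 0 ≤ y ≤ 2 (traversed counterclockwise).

Green's theorem converts the closed line integral into a double integral over the enclosed region D:

    ∮_C P dx + Q dy = ∬_D (∂Q/∂x - ∂P/∂y) dA.

Here P = -13x^2y, Q = 13x y^2, so

    ∂Q/∂x = 13y^2,    ∂P/∂y = -13x^2,
    ∂Q/∂x - ∂P/∂y = 13x^2 + 13y^2.

D is the region 0 ≤ x ≤ 4, 0 ≤ y ≤ 2. Evaluating the double integral:

    ∬_D (13x^2 + 13y^2) dA = ∫_0^{4} ∫_0^{2} (13x^2 + 13y^2) dy dx.

Inner (y from 0 to 2): 26x^2 + 104/3.
Outer (x from 0 to 4): 2080/3.

Therefore ∮_C P dx + Q dy = 2080/3.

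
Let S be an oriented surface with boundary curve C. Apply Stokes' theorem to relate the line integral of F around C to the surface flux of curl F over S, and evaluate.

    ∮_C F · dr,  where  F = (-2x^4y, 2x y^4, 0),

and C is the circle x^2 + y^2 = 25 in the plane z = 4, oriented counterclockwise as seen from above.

Let S be the flat disk x^2 + y^2 ≤ 25 in the plane z = 4, with upward unit normal n̂ = ẑ. By Stokes' theorem,

    ∮_C F · dr = ∬_S (∇ × F) · n̂ dS = ∬_D (curl F)_z dA,

where D is the disk x^2 + y^2 ≤ 25.

Compute the curl of F = (-2x^4y, 2x y^4, 0):
    (∇ × F)_x = ∂F_z/∂y - ∂F_y/∂z = 0,
    (∇ × F)_y = ∂F_x/∂z - ∂F_z/∂x = 0,
    (∇ × F)_z = ∂F_y/∂x - ∂F_x/∂y = 2x^4 + 2y^4.

On z = 4, (curl F)_z = 2x^4 + 2y^4.

Convert to polar (x = r cos θ, y = r sin θ, dA = r dr dθ); the integrand becomes 2r^4(sin(θ)^4 + cos(θ)^4), so

    ∬_D (curl F)_z dA = ∫_0^{2π} ∫_0^{5} (2r^4(sin(θ)^4 + cos(θ)^4)) · r dr dθ.

Inner (r from 0 to 5): 15625sin(θ)^4/3 + 15625cos(θ)^4/3.
Outer (θ from 0 to 2π): 15625π/2.

Therefore ∮_C F · dr = 15625π/2.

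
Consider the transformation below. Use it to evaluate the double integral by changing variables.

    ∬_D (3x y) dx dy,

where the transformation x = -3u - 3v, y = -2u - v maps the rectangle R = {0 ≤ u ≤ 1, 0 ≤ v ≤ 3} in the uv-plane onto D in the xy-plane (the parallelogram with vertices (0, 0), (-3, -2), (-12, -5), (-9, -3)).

Compute the Jacobian determinant of (x, y) with respect to (u, v):

    ∂(x,y)/∂(u,v) = | -3  -3 | = (-3)(-1) - (-3)(-2) = -3.
                   | -2  -1 |

Its absolute value is |J| = 3 (the area scaling factor).

Substituting x = -3u - 3v, y = -2u - v into the integrand,

    3x y → 18u^2 + 27u v + 9v^2,

so the integral becomes

    ∬_R (18u^2 + 27u v + 9v^2) · |J| du dv = ∫_0^1 ∫_0^3 (54u^2 + 81u v + 27v^2) dv du.

Inner (v): 162u^2 + 729u/2 + 243.
Outer (u): 1917/4.

Therefore ∬_D (3x y) dx dy = 1917/4.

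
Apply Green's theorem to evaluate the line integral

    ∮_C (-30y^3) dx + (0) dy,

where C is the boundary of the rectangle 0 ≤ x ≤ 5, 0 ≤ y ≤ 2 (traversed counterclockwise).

Green's theorem converts the closed line integral into a double integral over the enclosed region D:

    ∮_C P dx + Q dy = ∬_D (∂Q/∂x - ∂P/∂y) dA.

Here P = -30y^3, Q = 0, so

    ∂Q/∂x = 0,    ∂P/∂y = -90y^2,
    ∂Q/∂x - ∂P/∂y = 90y^2.

D is the region 0 ≤ x ≤ 5, 0 ≤ y ≤ 2. Evaluating the double integral:

    ∬_D (90y^2) dA = ∫_0^{5} ∫_0^{2} (90y^2) dy dx.

Inner (y from 0 to 2): 240.
Outer (x from 0 to 5): 1200.

Therefore ∮_C P dx + Q dy = 1200.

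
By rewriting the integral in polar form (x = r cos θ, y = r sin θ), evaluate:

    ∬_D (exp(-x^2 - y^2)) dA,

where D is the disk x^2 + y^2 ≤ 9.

The region D is 0 ≤ r ≤ 3, 0 ≤ θ ≤ 2π in polar coordinates, where x = r cos(θ), y = r sin(θ), and dA = r dr dθ.

Under the substitution, the integrand becomes exp(-r^2), so

    ∬_D (exp(-x^2 - y^2)) dA = ∫_{0}^{2π} ∫_{0}^{3} (exp(-r^2)) · r dr dθ.

Inner integral (in r): ∫_{0}^{3} (exp(-r^2)) · r dr = -(1 - exp(9))exp(-9)/2.

Outer integral (in θ): ∫_{0}^{2π} (-(1 - exp(9))exp(-9)/2) dθ = -π exp(-9) + π.

Therefore ∬_D (exp(-x^2 - y^2)) dA = -π exp(-9) + π.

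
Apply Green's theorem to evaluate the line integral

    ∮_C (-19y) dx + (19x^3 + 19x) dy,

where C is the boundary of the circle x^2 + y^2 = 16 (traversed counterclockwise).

Green's theorem converts the closed line integral into a double integral over the enclosed region D:

    ∮_C P dx + Q dy = ∬_D (∂Q/∂x - ∂P/∂y) dA.

Here P = -19y, Q = 19x^3 + 19x, so

    ∂Q/∂x = 57x^2 + 19,    ∂P/∂y = -19,
    ∂Q/∂x - ∂P/∂y = 57x^2 + 38.

D is the region x^2 + y^2 ≤ 16. Evaluating the double integral:

In polar coordinates (x = r cos θ, y = r sin θ, dA = r dr dθ) the integrand becomes 57r^2cos(θ)^2 + 38, so

    ∬_D (57x^2 + 38) dA = ∫_0^{2π} ∫_0^{4} (57r^2cos(θ)^2 + 38) · r dr dθ.

Inner (r from 0 to 4): 3648cos(θ)^2 + 304.
Outer (θ from 0 to 2π): 4256π.

Therefore ∮_C P dx + Q dy = 4256π.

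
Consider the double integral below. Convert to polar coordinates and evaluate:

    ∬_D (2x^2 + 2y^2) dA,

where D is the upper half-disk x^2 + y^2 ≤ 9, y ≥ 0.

The region D is 0 ≤ r ≤ 3, 0 ≤ θ ≤ π in polar coordinates, where x = r cos(θ), y = r sin(θ), and dA = r dr dθ.

Under the substitution, the integrand becomes 2r^2, so

    ∬_D (2x^2 + 2y^2) dA = ∫_{0}^{π} ∫_{0}^{3} (2r^2) · r dr dθ.

Inner integral (in r): ∫_{0}^{3} (2r^2) · r dr = 81/2.

Outer integral (in θ): ∫_{0}^{π} (81/2) dθ = 81π/2.

Therefore ∬_D (2x^2 + 2y^2) dA = 81π/2.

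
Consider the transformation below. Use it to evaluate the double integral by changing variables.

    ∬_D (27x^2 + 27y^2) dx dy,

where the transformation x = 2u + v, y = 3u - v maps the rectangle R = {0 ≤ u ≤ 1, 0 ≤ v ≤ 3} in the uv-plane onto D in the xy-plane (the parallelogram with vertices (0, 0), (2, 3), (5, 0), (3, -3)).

Compute the Jacobian determinant of (x, y) with respect to (u, v):

    ∂(x,y)/∂(u,v) = | 2  1 | = (2)(-1) - (1)(3) = -5.
                   | 3  -1 |

Its absolute value is |J| = 5 (the area scaling factor).

Substituting x = 2u + v, y = 3u - v into the integrand,

    27x^2 + 27y^2 → 351u^2 - 54u v + 54v^2,

so the integral becomes

    ∬_R (351u^2 - 54u v + 54v^2) · |J| du dv = ∫_0^1 ∫_0^3 (1755u^2 - 270u v + 270v^2) dv du.

Inner (v): 5265u^2 - 1215u + 2430.
Outer (u): 7155/2.

Therefore ∬_D (27x^2 + 27y^2) dx dy = 7155/2.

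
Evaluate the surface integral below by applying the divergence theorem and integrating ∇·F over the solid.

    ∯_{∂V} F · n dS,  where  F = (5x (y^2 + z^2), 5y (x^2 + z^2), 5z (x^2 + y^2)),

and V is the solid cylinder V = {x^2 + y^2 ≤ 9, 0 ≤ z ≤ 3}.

By the divergence theorem,

    ∯_{∂V} F · n dS = ∭_V (∇ · F) dV.

Compute the divergence:
    ∇ · F = ∂F_x/∂x + ∂F_y/∂y + ∂F_z/∂z = 5y^2 + 5z^2 + 5x^2 + 5z^2 + 5x^2 + 5y^2 = 10x^2 + 10y^2 + 10z^2.

In cylindrical coordinates, x = r cos(θ), y = r sin(θ), z = z, dV = r dr dθ dz, with 0 ≤ r ≤ 3, 0 ≤ θ ≤ 2π, 0 ≤ z ≤ 3.

The integrand, after substitution and multiplying by the volume element, becomes (10r^2 + 10z^2) · r, so

    ∭_V (∇·F) dV = ∫_0^{2π} ∫_0^{3} ∫_0^{3} (10r^2 + 10z^2) · r dz dr dθ.

Inner (z from 0 to 3): 30r (r^2 + 3).
Middle (r from 0 to 3): 2025/2.
Outer (θ from 0 to 2π): 2025π.

Therefore ∯_{∂V} F · n dS = 2025π.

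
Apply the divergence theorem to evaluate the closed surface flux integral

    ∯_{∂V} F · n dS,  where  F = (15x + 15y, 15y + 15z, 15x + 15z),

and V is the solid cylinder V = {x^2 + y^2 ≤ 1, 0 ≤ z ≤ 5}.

By the divergence theorem,

    ∯_{∂V} F · n dS = ∭_V (∇ · F) dV.

Compute the divergence:
    ∇ · F = ∂F_x/∂x + ∂F_y/∂y + ∂F_z/∂z = 15 + 15 + 15 = 45.

In cylindrical coordinates, x = r cos(θ), y = r sin(θ), z = z, dV = r dr dθ dz, with 0 ≤ r ≤ 1, 0 ≤ θ ≤ 2π, 0 ≤ z ≤ 5.

The integrand, after substitution and multiplying by the volume element, becomes (45) · r, so

    ∭_V (∇·F) dV = ∫_0^{2π} ∫_0^{1} ∫_0^{5} (45) · r dz dr dθ.

Inner (z from 0 to 5): 225r.
Middle (r from 0 to 1): 225/2.
Outer (θ from 0 to 2π): 225π.

Therefore ∯_{∂V} F · n dS = 225π.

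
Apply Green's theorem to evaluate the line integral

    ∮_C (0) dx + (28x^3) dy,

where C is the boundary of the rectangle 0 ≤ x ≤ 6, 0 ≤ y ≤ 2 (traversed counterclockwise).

Green's theorem converts the closed line integral into a double integral over the enclosed region D:

    ∮_C P dx + Q dy = ∬_D (∂Q/∂x - ∂P/∂y) dA.

Here P = 0, Q = 28x^3, so

    ∂Q/∂x = 84x^2,    ∂P/∂y = 0,
    ∂Q/∂x - ∂P/∂y = 84x^2.

D is the region 0 ≤ x ≤ 6, 0 ≤ y ≤ 2. Evaluating the double integral:

    ∬_D (84x^2) dA = ∫_0^{6} ∫_0^{2} (84x^2) dy dx.

Inner (y from 0 to 2): 168x^2.
Outer (x from 0 to 6): 12096.

Therefore ∮_C P dx + Q dy = 12096.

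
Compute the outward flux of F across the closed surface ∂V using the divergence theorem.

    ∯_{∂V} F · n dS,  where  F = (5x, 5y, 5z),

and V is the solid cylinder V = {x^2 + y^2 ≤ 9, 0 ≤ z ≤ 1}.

By the divergence theorem,

    ∯_{∂V} F · n dS = ∭_V (∇ · F) dV.

Compute the divergence:
    ∇ · F = ∂F_x/∂x + ∂F_y/∂y + ∂F_z/∂z = 5 + 5 + 5 = 15.

In cylindrical coordinates, x = r cos(θ), y = r sin(θ), z = z, dV = r dr dθ dz, with 0 ≤ r ≤ 3, 0 ≤ θ ≤ 2π, 0 ≤ z ≤ 1.

The integrand, after substitution and multiplying by the volume element, becomes (15) · r, so

    ∭_V (∇·F) dV = ∫_0^{2π} ∫_0^{3} ∫_0^{1} (15) · r dz dr dθ.

Inner (z from 0 to 1): 15r.
Middle (r from 0 to 3): 135/2.
Outer (θ from 0 to 2π): 135π.

Therefore ∯_{∂V} F · n dS = 135π.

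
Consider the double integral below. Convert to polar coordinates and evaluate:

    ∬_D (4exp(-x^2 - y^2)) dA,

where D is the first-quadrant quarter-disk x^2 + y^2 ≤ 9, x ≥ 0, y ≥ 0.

The region D is 0 ≤ r ≤ 3, 0 ≤ θ ≤ π/2 in polar coordinates, where x = r cos(θ), y = r sin(θ), and dA = r dr dθ.

Under the substitution, the integrand becomes 4exp(-r^2), so

    ∬_D (4exp(-x^2 - y^2)) dA = ∫_{0}^{π/2} ∫_{0}^{3} (4exp(-r^2)) · r dr dθ.

Inner integral (in r): ∫_{0}^{3} (4exp(-r^2)) · r dr = 2 - 2exp(-9).

Outer integral (in θ): ∫_{0}^{π/2} (2 - 2exp(-9)) dθ = -π exp(-9) + π.

Therefore ∬_D (4exp(-x^2 - y^2)) dA = -π exp(-9) + π.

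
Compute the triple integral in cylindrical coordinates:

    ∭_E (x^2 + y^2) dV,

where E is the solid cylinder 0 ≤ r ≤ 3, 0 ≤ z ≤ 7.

In cylindrical coordinates, x = r cos(θ), y = r sin(θ), z = z, and dV = r dr dθ dz.

The integrand becomes r^2, so

    ∭_E (x^2 + y^2) dV = ∫_{0}^{2π} ∫_{0}^{3} ∫_{0}^{7} (r^2) · r dz dr dθ.

Inner (z): 7r^3.
Middle (r from 0 to 3): 567/4.
Outer (θ): 567π/2.

Therefore the triple integral equals 567π/2.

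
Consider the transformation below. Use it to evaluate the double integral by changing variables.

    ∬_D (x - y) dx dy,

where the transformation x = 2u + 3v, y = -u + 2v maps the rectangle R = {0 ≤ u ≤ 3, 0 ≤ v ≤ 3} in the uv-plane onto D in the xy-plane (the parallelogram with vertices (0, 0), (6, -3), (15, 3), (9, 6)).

Compute the Jacobian determinant of (x, y) with respect to (u, v):

    ∂(x,y)/∂(u,v) = | 2  3 | = (2)(2) - (3)(-1) = 7.
                   | -1  2 |

Its absolute value is |J| = 7 (the area scaling factor).

Substituting x = 2u + 3v, y = -u + 2v into the integrand,

    x - y → 3u + v,

so the integral becomes

    ∬_R (3u + v) · |J| du dv = ∫_0^3 ∫_0^3 (21u + 7v) dv du.

Inner (v): 63u + 63/2.
Outer (u): 378.

Therefore ∬_D (x - y) dx dy = 378.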